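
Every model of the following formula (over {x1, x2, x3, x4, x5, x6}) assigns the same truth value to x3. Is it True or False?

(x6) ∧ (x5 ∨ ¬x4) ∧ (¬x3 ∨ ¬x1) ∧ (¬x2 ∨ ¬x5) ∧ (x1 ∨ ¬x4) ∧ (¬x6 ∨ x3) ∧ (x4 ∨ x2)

Suppose x3 = False.
The clause (x6) is unit, so x6 = True.
But (¬x6) is also a unit clause — contradiction.
So every satisfying assignment has x3 = True.

True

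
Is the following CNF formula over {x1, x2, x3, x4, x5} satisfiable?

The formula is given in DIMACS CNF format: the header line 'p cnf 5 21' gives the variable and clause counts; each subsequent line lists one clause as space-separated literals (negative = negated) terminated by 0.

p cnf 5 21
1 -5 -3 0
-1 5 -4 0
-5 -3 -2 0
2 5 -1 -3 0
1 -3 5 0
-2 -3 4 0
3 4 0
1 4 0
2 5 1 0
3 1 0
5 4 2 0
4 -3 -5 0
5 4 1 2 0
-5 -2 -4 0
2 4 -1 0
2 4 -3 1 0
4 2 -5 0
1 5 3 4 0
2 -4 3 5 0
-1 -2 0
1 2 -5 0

Satisfiable

Try x3 = False.
The clause (x4) is unit, so x4 = True.
The clause (x1) is unit, so x1 = True.
The clause (x5) is unit, so x5 = True.
The clause (¬x2) is unit, so x2 = False.
All clauses are satisfied.
A satisfying assignment: x1=True; x2=False; x3=False; x4=True; x5=True.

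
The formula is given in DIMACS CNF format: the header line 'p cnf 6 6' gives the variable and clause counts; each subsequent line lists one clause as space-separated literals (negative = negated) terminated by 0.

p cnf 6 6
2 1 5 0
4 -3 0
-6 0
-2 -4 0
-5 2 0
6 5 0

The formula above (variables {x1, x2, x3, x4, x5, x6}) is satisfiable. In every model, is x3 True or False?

Suppose x3 = True.
From the singleton clause (x4), x4 = True.
From the singleton clause (¬x6), x6 = False.
From the singleton clause (¬x2), x2 = False.
From the singleton clause (¬x5), x5 = False.
That conflicts with the unit clause (x5).
So every satisfying assignment has x3 = False.

False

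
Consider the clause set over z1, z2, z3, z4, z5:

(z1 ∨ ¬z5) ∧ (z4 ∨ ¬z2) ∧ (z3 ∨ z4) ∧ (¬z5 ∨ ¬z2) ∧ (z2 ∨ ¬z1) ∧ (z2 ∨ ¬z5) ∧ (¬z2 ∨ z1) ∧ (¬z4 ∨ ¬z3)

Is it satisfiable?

Yes, satisfiable

Suppose z1 = False.
From the singleton clause (¬z5), z5 = False.
From the singleton clause (¬z2), z2 = False.
Suppose z3 = False.
From the singleton clause (z4), z4 = True.
This assignment satisfies each clause.
A satisfying assignment: z1: False, z2: False, z3: False, z4: True, z5: False.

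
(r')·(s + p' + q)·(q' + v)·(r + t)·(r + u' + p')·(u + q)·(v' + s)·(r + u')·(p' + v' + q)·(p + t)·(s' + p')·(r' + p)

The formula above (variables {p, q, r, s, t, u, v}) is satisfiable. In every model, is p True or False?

False

Suppose p = 1.
Unit clause (r') forces r = 0.
Unit clause (t) forces t = 1.
Unit clause (u') forces u = 0.
Unit clause (q) forces q = 1.
Unit clause (v) forces v = 1.
Unit clause (s) forces s = 1.
But (s') is also a unit clause — contradiction.
So every satisfying assignment has p = False.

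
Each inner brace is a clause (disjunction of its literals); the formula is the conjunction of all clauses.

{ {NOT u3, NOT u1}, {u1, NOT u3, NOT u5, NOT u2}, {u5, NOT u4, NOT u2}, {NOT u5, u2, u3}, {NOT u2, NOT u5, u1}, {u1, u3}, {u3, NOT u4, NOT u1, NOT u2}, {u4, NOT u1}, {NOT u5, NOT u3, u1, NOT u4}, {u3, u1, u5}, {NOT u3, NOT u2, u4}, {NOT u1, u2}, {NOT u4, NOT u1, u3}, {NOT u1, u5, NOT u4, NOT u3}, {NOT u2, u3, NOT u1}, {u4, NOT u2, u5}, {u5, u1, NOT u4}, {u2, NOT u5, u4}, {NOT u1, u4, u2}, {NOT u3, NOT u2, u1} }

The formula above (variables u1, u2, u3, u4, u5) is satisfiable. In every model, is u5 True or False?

False

Suppose u5 = true.
Try u3 = false.
(u2) alone gives u2 = true.
(u1) alone gives u1 = true.
That conflicts with the unit clause (NOT u1).
Backtrack on u3: now try u3 = true.
(NOT u1) alone gives u1 = false.
(NOT u2) alone gives u2 = false.
(NOT u4) alone gives u4 = false.
That conflicts with the unit clause (u4).
Both values of u3 lead to a conflict.
So every satisfying assignment has u5 = False.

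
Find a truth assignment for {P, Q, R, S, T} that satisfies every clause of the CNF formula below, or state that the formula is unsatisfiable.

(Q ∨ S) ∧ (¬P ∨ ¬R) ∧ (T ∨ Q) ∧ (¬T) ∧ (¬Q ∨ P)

P ↦ True, Q ↦ True, R ↦ False, S ↦ True, T ↦ False

(¬T) alone gives T = False.
(Q) alone gives Q = True.
(P) alone gives P = True.
(¬R) alone gives R = False.
No clause remains; S is free.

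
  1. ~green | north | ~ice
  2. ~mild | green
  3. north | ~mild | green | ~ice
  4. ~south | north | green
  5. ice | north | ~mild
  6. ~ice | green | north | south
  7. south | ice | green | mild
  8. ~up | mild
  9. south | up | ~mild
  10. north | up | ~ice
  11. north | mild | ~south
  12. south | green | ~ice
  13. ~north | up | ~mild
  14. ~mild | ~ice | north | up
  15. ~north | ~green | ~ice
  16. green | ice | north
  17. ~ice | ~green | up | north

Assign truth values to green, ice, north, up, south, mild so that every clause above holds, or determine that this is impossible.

Try mild = 1.
The clause (green) is unit, so green = 1.
Try north = 1.
The clause (up) is unit, so up = 1.
The clause (~ice) is unit, so ice = 0.
All clauses hold; south can take either value.

green=1, ice=0, north=1, up=1, south=0, mild=1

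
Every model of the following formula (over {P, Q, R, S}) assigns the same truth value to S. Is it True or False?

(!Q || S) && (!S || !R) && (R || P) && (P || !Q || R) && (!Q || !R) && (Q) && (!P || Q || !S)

True

Suppose S = false.
Unit clause (!Q) forces Q = false.
That conflicts with the unit clause (Q).
So every satisfying assignment has S = True.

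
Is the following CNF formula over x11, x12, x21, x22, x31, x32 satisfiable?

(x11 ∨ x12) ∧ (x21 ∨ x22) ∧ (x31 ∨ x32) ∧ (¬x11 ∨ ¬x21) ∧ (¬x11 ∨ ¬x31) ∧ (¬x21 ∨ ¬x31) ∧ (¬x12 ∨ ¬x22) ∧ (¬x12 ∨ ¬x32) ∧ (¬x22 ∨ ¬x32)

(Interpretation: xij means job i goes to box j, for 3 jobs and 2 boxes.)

No, unsatisfiable

Try x11 = True.
Unit clause (¬x21) forces x21 = False.
Unit clause (x22) forces x22 = True.
Unit clause (¬x31) forces x31 = False.
Unit clause (x32) forces x32 = True.
That conflicts with the unit clause (¬x32).
Backtrack on x11: now try x11 = False.
Unit clause (x12) forces x12 = True.
Unit clause (¬x22) forces x22 = False.
Unit clause (x21) forces x21 = True.
Unit clause (¬x31) forces x31 = False.
Unit clause (x32) forces x32 = True.
That conflicts with the unit clause (¬x32).
Either choice for x11 ends in contradiction.
No assignment satisfies every clause.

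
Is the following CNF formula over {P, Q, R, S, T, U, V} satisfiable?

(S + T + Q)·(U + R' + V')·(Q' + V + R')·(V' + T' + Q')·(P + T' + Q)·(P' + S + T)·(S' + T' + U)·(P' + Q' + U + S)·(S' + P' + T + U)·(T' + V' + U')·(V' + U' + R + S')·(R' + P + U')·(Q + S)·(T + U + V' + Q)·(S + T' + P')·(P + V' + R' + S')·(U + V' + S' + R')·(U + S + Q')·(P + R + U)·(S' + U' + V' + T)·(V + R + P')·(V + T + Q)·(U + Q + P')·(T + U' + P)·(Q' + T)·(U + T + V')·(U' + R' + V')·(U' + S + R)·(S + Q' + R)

Yes

Try Q = 1.
Unit clause (T) forces T = 1.
Unit clause (V') forces V = 0.
Unit clause (R') forces R = 0.
Unit clause (P') forces P = 0.
Unit clause (U) forces U = 1.
Unit clause (S) forces S = 1.
This assignment satisfies each clause.
A satisfying assignment: P: 0; Q: 1; R: 0; S: 1; T: 1; U: 1; V: 0.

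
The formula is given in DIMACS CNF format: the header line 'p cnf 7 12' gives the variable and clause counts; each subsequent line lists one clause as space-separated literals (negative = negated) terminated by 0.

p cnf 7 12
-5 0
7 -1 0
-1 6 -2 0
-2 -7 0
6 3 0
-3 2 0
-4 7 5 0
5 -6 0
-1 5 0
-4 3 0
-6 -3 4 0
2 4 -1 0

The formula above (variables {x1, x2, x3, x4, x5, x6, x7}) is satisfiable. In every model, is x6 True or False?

Suppose x6 = True.
Unit clause (¬x5) forces x5 = False.
That conflicts with the unit clause (x5).
So every satisfying assignment has x6 = False.

False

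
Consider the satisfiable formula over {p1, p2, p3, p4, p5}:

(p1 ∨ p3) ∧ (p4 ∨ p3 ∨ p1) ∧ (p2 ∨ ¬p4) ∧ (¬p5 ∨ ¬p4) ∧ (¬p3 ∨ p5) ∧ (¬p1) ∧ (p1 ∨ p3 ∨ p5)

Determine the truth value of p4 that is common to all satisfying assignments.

False

Suppose p4 = True.
Unit clause (p2) forces p2 = True.
Unit clause (¬p5) forces p5 = False.
Unit clause (¬p3) forces p3 = False.
Unit clause (p1) forces p1 = True.
Now (¬p1) is unsatisfied and unit — conflict.
So every satisfying assignment has p4 = False.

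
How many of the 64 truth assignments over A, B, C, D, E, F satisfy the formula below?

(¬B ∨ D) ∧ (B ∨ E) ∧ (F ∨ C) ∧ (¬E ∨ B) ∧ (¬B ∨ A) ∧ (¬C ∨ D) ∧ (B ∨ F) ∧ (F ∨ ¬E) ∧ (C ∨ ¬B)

3

There are 2^6 = 64 truth assignments over (A, B, C, D, E, F).
Split on A. With A = True, the clauses containing A are satisfied and ¬A drops from the rest; 3 of the 2^5 = 32 assignments to the other variables satisfy what remains.
With A = False, by the same count on the reduced clause set, 0 assignments work.
(One model: A=T, B=T, C=T, D=T, E=F, F=F.)
Total: 3 + 0 = 3.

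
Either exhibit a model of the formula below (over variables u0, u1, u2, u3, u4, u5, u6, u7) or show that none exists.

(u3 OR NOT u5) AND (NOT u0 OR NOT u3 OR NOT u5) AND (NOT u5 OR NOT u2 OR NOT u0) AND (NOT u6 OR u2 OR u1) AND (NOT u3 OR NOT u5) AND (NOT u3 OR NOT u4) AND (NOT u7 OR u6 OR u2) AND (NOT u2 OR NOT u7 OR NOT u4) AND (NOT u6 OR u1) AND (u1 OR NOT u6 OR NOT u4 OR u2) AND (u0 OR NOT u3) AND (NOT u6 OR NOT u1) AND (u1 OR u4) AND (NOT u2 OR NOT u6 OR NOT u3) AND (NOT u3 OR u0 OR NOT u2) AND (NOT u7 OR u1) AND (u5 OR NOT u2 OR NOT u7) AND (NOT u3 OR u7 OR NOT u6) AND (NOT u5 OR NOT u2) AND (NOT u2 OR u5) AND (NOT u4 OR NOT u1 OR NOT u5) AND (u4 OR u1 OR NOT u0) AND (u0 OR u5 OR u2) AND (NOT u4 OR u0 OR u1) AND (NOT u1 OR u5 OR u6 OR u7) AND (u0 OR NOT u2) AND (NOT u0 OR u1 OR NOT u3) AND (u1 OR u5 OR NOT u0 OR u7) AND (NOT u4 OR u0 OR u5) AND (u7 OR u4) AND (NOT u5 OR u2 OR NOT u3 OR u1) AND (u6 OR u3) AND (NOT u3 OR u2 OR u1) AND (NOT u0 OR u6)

Suppose u3 = true.
The clause (NOT u5) is unit, so u5 = false.
The clause (NOT u4) is unit, so u4 = false.
The clause (u0) is unit, so u0 = true.
The clause (u1) is unit, so u1 = true.
The clause (NOT u6) is unit, so u6 = false.
Now (u6) is unsatisfied and unit — conflict.
Backtrack on u3: now try u3 = false.
The clause (NOT u5) is unit, so u5 = false.
The clause (NOT u2) is unit, so u2 = false.
The clause (u0) is unit, so u0 = true.
The clause (u6) is unit, so u6 = true.
The clause (u1) is unit, so u1 = true.
Now (NOT u1) is unsatisfied and unit — conflict.
Neither u3 = true nor u3 = false works.

UNSATISFIABLE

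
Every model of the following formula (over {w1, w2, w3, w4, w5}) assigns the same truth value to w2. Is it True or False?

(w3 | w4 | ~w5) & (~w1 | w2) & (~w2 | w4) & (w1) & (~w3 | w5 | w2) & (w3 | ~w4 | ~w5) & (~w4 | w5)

True

Suppose w2 = 0.
The clause (~w1) is unit, so w1 = 0.
That conflicts with the unit clause (w1).
So every satisfying assignment has w2 = True.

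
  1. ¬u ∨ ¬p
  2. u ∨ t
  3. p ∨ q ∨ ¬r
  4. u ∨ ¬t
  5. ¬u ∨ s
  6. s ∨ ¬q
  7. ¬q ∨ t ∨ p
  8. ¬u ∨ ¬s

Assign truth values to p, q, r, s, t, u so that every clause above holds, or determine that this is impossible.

UNSATISFIABLE

Try u = False.
The clause (t) is unit, so t = True.
That conflicts with the unit clause (¬t).
Backtrack on u: now try u = True.
The clause (¬p) is unit, so p = False.
The clause (s) is unit, so s = True.
That conflicts with the unit clause (¬s).
Both values of u lead to a conflict.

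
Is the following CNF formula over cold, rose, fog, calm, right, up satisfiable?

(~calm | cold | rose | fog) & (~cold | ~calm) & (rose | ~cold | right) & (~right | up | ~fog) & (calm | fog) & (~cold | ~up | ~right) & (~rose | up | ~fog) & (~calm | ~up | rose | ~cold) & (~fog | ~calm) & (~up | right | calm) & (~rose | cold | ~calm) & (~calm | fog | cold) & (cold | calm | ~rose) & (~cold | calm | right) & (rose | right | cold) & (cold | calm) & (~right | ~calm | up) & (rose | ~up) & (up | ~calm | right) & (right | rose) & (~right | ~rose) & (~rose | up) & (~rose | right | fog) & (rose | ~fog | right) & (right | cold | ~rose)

Try cold = 0.
Unit clause (calm) forces calm = 1.
Unit clause (~fog) forces fog = 0.
That conflicts with the unit clause (fog).
Undo cold and try cold = 1.
Unit clause (~calm) forces calm = 0.
Unit clause (fog) forces fog = 1.
Unit clause (right) forces right = 1.
Unit clause (up) forces up = 1.
That conflicts with the unit clause (~up).
Neither cold = 1 nor cold = 0 works.
No assignment satisfies every clause.

No, unsatisfiable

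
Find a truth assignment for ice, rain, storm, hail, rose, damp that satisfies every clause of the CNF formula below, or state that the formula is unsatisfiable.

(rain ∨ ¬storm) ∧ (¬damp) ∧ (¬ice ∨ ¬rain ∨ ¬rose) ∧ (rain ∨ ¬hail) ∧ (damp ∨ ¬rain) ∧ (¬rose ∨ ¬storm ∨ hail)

ice: False, rain: False, storm: False, hail: False, rose: True, damp: False

(¬damp) alone gives damp = False.
(¬rain) alone gives rain = False.
(¬storm) alone gives storm = False.
(¬hail) alone gives hail = False.
All clauses hold; ice, rose can take either value.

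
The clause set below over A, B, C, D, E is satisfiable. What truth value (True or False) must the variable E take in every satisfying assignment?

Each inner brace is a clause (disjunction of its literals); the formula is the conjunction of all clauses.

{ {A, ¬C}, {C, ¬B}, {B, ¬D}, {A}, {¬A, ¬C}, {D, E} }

Suppose E = False.
(A) alone gives A = True.
(¬C) alone gives C = False.
(¬B) alone gives B = False.
(¬D) alone gives D = False.
But (D) is also a unit clause — contradiction.
So every satisfying assignment has E = True.

True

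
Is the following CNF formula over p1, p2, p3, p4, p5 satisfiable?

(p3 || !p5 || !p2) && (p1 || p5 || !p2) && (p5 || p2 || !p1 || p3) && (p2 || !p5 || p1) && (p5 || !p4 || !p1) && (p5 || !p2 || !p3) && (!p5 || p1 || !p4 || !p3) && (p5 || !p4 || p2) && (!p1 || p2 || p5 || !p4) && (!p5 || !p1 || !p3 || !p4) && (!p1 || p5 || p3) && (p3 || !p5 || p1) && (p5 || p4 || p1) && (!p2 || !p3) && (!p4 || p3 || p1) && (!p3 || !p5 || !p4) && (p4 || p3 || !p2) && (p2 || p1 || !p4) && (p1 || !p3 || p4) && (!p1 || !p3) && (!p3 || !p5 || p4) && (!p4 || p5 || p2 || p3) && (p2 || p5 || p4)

Yes, satisfiable

Branch on p2: set p2 = false.
Branch on p5: set p5 = true.
(p1) alone gives p1 = true.
(!p3) alone gives p3 = false.
All clauses hold; p4 can take either value.
A satisfying assignment: p1 ↦ true,  p2 ↦ false,  p3 ↦ false,  p4 ↦ true,  p5 ↦ true.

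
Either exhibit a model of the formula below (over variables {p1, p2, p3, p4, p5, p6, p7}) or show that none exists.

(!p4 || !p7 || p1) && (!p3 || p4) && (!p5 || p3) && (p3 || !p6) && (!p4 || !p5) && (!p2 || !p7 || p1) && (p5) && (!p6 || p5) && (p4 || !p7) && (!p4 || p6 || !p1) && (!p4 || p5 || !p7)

Unit clause (p5) forces p5 = true.
Unit clause (p3) forces p3 = true.
Unit clause (p4) forces p4 = true.
That conflicts with the unit clause (!p4).

UNSATISFIABLE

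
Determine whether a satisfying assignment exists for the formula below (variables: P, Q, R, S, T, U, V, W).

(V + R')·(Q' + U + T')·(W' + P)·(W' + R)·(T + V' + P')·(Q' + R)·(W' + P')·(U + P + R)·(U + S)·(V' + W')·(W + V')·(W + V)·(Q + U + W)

Suppose V = 1.
(W') alone gives W = 0.
But (W) is also a unit clause — contradiction.
That branch fails; take V = 0 instead.
(R') alone gives R = 0.
(W') alone gives W = 0.
But (W) is also a unit clause — contradiction.
Either choice for V ends in contradiction.
No assignment satisfies every clause.

No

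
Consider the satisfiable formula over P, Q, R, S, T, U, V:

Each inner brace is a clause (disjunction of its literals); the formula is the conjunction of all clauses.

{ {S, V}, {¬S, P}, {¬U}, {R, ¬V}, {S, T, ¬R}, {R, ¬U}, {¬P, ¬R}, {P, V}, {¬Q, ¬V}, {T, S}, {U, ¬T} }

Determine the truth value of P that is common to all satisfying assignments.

True

Suppose P = False.
Unit clause (¬S) forces S = False.
Unit clause (V) forces V = True.
Unit clause (¬U) forces U = False.
Unit clause (R) forces R = True.
Unit clause (T) forces T = True.
That conflicts with the unit clause (¬T).
So every satisfying assignment has P = True.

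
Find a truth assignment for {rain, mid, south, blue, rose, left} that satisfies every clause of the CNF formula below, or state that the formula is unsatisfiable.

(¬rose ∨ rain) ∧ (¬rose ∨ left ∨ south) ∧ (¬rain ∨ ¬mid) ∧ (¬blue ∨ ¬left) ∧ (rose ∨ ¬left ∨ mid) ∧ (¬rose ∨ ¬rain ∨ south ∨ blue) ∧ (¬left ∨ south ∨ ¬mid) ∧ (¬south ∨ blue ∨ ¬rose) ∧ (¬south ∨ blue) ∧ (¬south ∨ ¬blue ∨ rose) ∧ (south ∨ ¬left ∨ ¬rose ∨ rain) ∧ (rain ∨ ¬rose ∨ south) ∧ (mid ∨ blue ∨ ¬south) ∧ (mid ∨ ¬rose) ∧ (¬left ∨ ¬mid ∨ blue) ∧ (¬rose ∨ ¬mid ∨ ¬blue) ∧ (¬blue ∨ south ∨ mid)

Case rose = False:
Case rain = True:
Unit clause (¬mid) forces mid = False.
Unit clause (¬left) forces left = False.
Case south = False:
Unit clause (¬blue) forces blue = False.
Every clause now holds.

rain ↦ True, mid ↦ False, south ↦ False, blue ↦ False, rose ↦ False, left ↦ False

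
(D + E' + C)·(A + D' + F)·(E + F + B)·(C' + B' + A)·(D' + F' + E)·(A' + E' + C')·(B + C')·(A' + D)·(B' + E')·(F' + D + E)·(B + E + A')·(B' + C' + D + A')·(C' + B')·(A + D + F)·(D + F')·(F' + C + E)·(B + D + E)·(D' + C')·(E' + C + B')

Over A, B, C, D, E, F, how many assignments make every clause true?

There are 2^6 = 64 truth assignments over (A, B, C, D, E, F).
Split on C. With C = 1, the clauses containing C are satisfied and C' drops from the rest; 0 of the 2^5 = 32 assignments to the other variables satisfy what remains.
With C = 0, by the same count on the reduced clause set, 4 assignments work.
Total: 0 + 4 = 4.

4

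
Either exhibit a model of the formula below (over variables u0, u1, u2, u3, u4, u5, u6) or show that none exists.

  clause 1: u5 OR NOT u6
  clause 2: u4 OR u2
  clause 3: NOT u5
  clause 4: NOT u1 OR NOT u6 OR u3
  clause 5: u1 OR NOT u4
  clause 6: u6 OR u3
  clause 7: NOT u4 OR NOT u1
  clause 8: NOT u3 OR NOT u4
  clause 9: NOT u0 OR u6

u0 ↦ false; u1 ↦ true; u2 ↦ true; u3 ↦ true; u4 ↦ false; u5 ↦ false; u6 ↦ false

Unit clause (NOT u5) forces u5 = false.
Unit clause (NOT u6) forces u6 = false.
Unit clause (u3) forces u3 = true.
Unit clause (NOT u4) forces u4 = false.
Unit clause (u2) forces u2 = true.
Unit clause (NOT u0) forces u0 = false.
Every clause is now satisfied; u1 is unconstrained.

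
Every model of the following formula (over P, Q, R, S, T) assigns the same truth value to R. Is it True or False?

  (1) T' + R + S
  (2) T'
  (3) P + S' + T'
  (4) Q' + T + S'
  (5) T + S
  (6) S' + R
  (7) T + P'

Suppose R = 0.
The clause (T') is unit, so T = 0.
The clause (S) is unit, so S = 1.
But (S') is also a unit clause — contradiction.
So every satisfying assignment has R = True.

True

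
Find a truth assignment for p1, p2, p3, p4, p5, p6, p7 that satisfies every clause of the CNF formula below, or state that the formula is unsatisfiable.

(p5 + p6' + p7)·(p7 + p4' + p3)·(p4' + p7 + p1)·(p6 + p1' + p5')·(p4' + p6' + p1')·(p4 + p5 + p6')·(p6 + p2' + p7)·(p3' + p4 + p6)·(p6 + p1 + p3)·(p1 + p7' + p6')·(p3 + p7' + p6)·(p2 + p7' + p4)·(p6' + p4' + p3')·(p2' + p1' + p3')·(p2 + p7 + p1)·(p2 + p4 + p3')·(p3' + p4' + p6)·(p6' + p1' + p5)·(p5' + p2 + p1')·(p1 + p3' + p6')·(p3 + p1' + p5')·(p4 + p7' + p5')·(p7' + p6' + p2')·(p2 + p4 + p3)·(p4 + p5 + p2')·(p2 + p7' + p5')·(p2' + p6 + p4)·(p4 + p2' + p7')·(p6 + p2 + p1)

Suppose p5 = 1.
Suppose p6 = 1.
Suppose p4 = 0.
(p7') alone gives p7 = 0.
Suppose p2 = 1.
Suppose p1 = 0.
(p3') alone gives p3 = 0.
All clauses are satisfied.

p1=0,  p2=1,  p3=0,  p4=0,  p5=1,  p6=1,  p7=0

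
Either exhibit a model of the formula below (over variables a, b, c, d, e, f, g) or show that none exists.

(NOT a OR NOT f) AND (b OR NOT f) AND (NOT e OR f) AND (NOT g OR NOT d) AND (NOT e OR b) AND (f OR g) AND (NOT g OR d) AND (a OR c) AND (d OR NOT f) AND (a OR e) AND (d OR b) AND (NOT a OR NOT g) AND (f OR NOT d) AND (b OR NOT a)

a: false,  b: true,  c: true,  d: true,  e: true,  f: true,  g: false

Branch on a: set a = false.
The clause (c) is unit, so c = true.
The clause (e) is unit, so e = true.
The clause (f) is unit, so f = true.
The clause (b) is unit, so b = true.
The clause (d) is unit, so d = true.
The clause (NOT g) is unit, so g = false.
All clauses are satisfied.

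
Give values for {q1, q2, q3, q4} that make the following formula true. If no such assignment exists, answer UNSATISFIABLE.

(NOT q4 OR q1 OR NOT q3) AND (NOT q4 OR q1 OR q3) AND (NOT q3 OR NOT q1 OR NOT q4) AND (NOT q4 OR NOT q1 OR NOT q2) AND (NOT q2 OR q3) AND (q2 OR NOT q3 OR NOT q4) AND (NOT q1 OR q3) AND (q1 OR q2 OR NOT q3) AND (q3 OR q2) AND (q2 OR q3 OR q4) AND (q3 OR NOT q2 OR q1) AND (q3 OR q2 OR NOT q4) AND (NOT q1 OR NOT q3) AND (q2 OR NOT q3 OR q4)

q1=false, q2=true, q3=true, q4=false

Branch on q2: set q2 = true.
The clause (q3) is unit, so q3 = true.
The clause (NOT q1) is unit, so q1 = false.
The clause (NOT q4) is unit, so q4 = false.
This assignment satisfies each clause.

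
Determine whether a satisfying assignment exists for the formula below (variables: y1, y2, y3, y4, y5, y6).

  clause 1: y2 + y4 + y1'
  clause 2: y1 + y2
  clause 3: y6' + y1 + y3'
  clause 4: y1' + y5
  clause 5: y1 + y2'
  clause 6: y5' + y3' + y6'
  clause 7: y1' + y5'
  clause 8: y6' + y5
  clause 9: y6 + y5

Suppose y1 = 1.
The clause (y5) is unit, so y5 = 1.
That conflicts with the unit clause (y5').
So y1 must be the other value — set y1 = 0.
The clause (y2) is unit, so y2 = 1.
That conflicts with the unit clause (y2').
Neither y1 = 1 nor y1 = 0 works.
No assignment satisfies every clause.

Unsatisfiable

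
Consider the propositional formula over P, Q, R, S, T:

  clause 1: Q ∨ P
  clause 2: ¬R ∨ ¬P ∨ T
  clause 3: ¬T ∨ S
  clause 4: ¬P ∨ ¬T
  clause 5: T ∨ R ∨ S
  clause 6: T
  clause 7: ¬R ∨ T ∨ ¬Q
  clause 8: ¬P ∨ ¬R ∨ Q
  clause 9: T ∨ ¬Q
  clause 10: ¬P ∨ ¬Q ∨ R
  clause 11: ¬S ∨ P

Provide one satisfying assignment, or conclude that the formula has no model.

UNSATISFIABLE

(T) alone gives T = True.
(S) alone gives S = True.
(¬P) alone gives P = False.
Now (P) is unsatisfied and unit — conflict.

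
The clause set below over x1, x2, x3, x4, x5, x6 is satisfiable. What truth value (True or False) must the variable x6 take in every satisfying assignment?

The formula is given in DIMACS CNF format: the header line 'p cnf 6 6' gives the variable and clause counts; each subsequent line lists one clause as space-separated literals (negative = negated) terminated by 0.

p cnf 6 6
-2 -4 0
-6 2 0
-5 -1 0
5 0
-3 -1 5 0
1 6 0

True

Suppose x6 = False.
(x5) alone gives x5 = True.
(¬x1) alone gives x1 = False.
That conflicts with the unit clause (x1).
So every satisfying assignment has x6 = True.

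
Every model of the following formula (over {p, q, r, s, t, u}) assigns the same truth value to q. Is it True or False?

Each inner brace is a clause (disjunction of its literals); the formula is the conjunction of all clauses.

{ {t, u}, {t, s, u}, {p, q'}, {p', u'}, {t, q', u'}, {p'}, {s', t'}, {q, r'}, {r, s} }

False

Suppose q = 1.
Unit clause (p) forces p = 1.
But (p') is also a unit clause — contradiction.
So every satisfying assignment has q = False.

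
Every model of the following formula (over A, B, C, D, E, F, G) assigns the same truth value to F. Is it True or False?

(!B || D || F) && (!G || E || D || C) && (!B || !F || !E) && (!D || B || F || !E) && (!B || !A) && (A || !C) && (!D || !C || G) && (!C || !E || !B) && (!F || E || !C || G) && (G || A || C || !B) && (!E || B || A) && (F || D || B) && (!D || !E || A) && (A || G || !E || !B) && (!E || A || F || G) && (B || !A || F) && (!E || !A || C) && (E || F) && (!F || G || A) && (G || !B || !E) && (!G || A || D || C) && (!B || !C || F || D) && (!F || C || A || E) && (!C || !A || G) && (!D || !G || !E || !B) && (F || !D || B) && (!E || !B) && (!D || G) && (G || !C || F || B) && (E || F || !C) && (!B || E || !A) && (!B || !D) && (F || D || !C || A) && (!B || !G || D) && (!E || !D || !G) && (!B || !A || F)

True

Suppose F = false.
The clause (E) is unit, so E = true.
The clause (!B) is unit, so B = false.
The clause (!D) is unit, so D = false.
Now (D) is unsatisfied and unit — conflict.
So every satisfying assignment has F = True.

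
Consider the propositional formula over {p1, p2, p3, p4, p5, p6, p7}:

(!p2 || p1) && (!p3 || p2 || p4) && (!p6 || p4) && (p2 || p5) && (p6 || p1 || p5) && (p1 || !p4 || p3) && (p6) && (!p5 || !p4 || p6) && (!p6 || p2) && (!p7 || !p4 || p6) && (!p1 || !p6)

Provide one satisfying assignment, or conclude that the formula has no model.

The clause (p6) is unit, so p6 = true.
The clause (p4) is unit, so p4 = true.
The clause (p2) is unit, so p2 = true.
The clause (p1) is unit, so p1 = true.
That conflicts with the unit clause (!p1).

UNSATISFIABLE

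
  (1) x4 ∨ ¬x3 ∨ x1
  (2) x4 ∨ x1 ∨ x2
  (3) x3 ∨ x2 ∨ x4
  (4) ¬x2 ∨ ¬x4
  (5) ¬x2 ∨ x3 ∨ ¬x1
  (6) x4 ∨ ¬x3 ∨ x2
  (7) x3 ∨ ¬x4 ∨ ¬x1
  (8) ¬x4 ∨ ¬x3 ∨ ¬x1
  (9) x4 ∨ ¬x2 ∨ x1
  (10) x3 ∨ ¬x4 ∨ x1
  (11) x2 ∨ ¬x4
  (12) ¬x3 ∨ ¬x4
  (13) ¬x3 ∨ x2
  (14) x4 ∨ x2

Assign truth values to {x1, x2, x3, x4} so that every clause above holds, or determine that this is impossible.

x1=True; x2=True; x3=True; x4=False

Branch on x2: set x2 = True.
The clause (¬x4) is unit, so x4 = False.
The clause (x1) is unit, so x1 = True.
The clause (x3) is unit, so x3 = True.
Every clause now holds.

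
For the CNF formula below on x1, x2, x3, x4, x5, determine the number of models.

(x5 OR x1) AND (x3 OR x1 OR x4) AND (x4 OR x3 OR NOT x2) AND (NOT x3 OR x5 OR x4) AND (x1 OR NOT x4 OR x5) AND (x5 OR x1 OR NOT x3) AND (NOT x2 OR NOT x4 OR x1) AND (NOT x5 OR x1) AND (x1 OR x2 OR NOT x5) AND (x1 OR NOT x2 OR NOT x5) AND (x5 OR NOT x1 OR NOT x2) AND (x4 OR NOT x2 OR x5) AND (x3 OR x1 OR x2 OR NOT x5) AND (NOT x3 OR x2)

7

There are 2^5 = 32 truth assignments over (x1, x2, x3, x4, x5).
Split on x2. With x2 = true, the clauses containing x2 are satisfied and NOT x2 drops from the rest; 3 of the 2^4 = 16 assignments to the other variables satisfy what remains.
With x2 = false, by the same count on the reduced clause set, 4 assignments work.
(One model: x1=T, x2=F, x3=F, x4=F, x5=F.)
Total: 3 + 4 = 7.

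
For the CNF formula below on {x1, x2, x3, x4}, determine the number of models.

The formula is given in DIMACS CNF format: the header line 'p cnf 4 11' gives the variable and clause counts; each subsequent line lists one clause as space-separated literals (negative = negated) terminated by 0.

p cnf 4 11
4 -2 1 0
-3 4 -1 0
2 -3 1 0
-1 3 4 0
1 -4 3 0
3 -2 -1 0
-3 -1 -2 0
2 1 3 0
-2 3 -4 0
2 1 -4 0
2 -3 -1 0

There are 2^4 = 16 truth assignments over (x1, x2, x3, x4).
Split on x2. With x2 = True, the clauses containing x2 are satisfied and ¬x2 drops from the rest; 1 of the 2^3 = 8 assignments to the other variables satisfy what remains.
With x2 = False, by the same count on the reduced clause set, 1 assignment works.
(One model: x1=F, x2=T, x3=T, x4=T.)
Total: 1 + 1 = 2.

2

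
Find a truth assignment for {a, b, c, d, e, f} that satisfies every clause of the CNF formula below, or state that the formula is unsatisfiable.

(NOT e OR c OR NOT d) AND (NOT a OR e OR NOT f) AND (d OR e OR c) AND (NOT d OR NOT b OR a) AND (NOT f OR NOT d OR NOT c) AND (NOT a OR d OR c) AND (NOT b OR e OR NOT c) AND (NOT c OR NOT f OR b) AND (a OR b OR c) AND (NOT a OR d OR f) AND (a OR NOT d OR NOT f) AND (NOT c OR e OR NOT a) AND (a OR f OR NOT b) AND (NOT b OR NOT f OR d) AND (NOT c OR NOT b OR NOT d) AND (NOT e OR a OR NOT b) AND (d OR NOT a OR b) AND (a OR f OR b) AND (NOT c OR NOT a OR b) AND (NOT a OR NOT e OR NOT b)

Try e = false.
Try a = true.
(NOT f) alone gives f = false.
(d) alone gives d = true.
(NOT c) alone gives c = false.
All clauses hold; b can take either value.

a: true; b: false; c: false; d: true; e: false; f: false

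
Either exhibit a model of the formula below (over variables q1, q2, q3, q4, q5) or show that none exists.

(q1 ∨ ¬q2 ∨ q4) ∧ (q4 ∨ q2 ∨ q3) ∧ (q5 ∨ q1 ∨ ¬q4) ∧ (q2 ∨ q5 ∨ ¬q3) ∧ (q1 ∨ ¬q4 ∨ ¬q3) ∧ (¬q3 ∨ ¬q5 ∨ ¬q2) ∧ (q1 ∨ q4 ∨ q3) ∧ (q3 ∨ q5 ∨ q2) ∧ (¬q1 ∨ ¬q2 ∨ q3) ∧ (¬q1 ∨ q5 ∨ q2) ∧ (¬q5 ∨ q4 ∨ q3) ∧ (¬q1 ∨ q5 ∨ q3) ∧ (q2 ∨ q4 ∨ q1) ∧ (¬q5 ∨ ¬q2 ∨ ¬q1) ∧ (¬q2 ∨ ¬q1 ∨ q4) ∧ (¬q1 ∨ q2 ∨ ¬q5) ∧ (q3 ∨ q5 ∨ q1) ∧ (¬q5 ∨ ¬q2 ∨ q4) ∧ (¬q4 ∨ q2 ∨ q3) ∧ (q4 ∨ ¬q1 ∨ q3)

q1 ↦ False; q2 ↦ True; q3 ↦ False; q4 ↦ True; q5 ↦ True

Branch on q1: set q1 = False.
Branch on q2: set q2 = True.
(q4) alone gives q4 = True.
(q5) alone gives q5 = True.
(¬q3) alone gives q3 = False.
This assignment satisfies each clause.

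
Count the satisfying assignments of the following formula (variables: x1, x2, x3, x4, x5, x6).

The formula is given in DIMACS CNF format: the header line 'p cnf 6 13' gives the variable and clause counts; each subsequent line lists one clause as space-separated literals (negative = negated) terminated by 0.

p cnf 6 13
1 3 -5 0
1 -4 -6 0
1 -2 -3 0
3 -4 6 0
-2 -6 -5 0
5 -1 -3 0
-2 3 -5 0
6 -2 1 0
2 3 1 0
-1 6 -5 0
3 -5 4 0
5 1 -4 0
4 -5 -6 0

13

There are 2^6 = 64 truth assignments over (x1, x2, x3, x4, x5, x6).
Split on x4. With x4 = True, the clauses containing x4 are satisfied and ¬x4 drops from the rest; 5 of the 2^5 = 32 assignments to the other variables satisfy what remains.
With x4 = False, by the same count on the reduced clause set, 8 assignments work.
Total: 5 + 8 = 13.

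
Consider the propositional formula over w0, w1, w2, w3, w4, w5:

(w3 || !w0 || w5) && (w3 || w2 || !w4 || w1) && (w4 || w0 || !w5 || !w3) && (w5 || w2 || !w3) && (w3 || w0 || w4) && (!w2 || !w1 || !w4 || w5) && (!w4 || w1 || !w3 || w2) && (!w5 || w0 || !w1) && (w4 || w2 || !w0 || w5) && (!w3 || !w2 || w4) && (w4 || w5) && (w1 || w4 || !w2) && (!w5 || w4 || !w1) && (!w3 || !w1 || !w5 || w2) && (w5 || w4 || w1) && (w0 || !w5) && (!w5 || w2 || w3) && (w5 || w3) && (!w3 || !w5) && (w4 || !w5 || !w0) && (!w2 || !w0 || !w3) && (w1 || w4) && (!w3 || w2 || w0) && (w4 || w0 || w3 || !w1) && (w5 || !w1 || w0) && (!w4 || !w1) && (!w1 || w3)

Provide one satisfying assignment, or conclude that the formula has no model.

Case w4 = true:
From the singleton clause (!w1), w1 = false.
Case w3 = false:
From the singleton clause (w2), w2 = true.
From the singleton clause (w5), w5 = true.
From the singleton clause (w0), w0 = true.
All clauses are satisfied.

w0: true,  w1: false,  w2: true,  w3: false,  w4: true,  w5: true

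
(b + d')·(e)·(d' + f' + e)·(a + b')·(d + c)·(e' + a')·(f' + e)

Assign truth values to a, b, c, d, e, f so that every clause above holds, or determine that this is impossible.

a ↦ 0,  b ↦ 0,  c ↦ 1,  d ↦ 0,  e ↦ 1,  f ↦ 0

From the singleton clause (e), e = 1.
From the singleton clause (a'), a = 0.
From the singleton clause (b'), b = 0.
From the singleton clause (d'), d = 0.
From the singleton clause (c), c = 1.
No clause remains; f is free.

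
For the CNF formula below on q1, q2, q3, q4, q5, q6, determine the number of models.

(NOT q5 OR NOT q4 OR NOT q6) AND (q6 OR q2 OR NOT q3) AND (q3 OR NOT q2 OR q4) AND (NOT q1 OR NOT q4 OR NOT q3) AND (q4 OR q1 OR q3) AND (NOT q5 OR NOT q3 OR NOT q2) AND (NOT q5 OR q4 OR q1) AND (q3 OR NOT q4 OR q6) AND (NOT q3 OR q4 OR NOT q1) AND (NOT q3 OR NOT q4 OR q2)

There are 2^6 = 64 truth assignments over (q1, q2, q3, q4, q5, q6).
Split on q3. With q3 = true, the clauses containing q3 are satisfied and NOT q3 drops from the rest; 5 of the 2^5 = 32 assignments to the other variables satisfy what remains.
With q3 = false, by the same count on the reduced clause set, 8 assignments work.
Total: 5 + 8 = 13.

13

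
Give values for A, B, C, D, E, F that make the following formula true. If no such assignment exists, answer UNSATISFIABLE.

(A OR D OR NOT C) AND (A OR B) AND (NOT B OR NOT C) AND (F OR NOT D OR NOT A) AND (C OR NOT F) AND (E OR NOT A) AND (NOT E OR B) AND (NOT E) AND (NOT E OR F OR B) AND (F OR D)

A: false; B: true; C: false; D: true; E: false; F: false

From the singleton clause (NOT E), E = false.
From the singleton clause (NOT A), A = false.
From the singleton clause (B), B = true.
From the singleton clause (NOT C), C = false.
From the singleton clause (NOT F), F = false.
From the singleton clause (D), D = true.
This assignment satisfies each clause.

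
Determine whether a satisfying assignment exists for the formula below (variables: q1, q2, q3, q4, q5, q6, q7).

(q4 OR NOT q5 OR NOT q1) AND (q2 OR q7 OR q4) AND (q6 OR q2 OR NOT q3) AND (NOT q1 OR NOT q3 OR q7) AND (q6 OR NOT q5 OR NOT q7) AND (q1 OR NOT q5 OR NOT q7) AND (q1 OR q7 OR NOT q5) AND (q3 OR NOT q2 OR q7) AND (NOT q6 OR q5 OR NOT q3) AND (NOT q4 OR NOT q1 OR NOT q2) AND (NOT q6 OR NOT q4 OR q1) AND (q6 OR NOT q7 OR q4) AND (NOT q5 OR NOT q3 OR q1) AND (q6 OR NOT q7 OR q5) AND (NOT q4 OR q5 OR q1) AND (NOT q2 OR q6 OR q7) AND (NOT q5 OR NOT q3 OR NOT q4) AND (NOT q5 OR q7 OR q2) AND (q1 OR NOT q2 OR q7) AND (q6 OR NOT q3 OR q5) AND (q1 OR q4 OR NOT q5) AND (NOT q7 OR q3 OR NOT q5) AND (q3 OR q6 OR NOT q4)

Yes, satisfiable

Try q4 = false.
Try q5 = false.
Try q2 = false.
Unit clause (q7) forces q7 = true.
Unit clause (q6) forces q6 = true.
Unit clause (NOT q3) forces q3 = false.
All clauses hold; q1 can take either value.
A satisfying assignment: q1=true,  q2=false,  q3=false,  q4=false,  q5=false,  q6=true,  q7=true.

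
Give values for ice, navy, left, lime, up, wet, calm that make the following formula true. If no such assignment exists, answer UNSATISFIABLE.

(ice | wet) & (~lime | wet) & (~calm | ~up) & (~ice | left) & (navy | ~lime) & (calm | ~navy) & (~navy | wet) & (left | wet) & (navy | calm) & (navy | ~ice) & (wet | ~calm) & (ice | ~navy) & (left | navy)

ice: 0, navy: 0, left: 1, lime: 0, up: 0, wet: 1, calm: 1

Try ice = 0.
Unit clause (wet) forces wet = 1.
Unit clause (~navy) forces navy = 0.
Unit clause (~lime) forces lime = 0.
Unit clause (calm) forces calm = 1.
Unit clause (~up) forces up = 0.
Unit clause (left) forces left = 1.
Every clause now holds.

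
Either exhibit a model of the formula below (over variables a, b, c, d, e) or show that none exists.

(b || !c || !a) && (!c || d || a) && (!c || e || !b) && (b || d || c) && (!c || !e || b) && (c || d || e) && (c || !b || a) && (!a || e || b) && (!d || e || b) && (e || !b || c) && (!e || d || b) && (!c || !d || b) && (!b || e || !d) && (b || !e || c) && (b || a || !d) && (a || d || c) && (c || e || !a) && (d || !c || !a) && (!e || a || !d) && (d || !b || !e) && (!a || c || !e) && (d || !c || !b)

a: true, b: true, c: true, d: true, e: true

Case b = true:
Case c = true:
(e) alone gives e = true.
(d) alone gives d = true.
(a) alone gives a = true.
Every clause now holds.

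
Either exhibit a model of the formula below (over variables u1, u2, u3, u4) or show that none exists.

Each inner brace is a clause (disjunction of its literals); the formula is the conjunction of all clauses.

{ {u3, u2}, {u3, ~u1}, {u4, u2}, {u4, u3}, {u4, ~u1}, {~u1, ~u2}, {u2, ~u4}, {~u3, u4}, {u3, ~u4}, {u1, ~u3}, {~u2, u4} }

Case u3 = 1:
From the singleton clause (u4), u4 = 1.
From the singleton clause (u2), u2 = 1.
From the singleton clause (~u1), u1 = 0.
That conflicts with the unit clause (u1).
Backtrack on u3: now try u3 = 0.
From the singleton clause (u2), u2 = 1.
From the singleton clause (~u1), u1 = 0.
From the singleton clause (u4), u4 = 1.
That conflicts with the unit clause (~u4).
Both values of u3 lead to a conflict.

UNSATISFIABLE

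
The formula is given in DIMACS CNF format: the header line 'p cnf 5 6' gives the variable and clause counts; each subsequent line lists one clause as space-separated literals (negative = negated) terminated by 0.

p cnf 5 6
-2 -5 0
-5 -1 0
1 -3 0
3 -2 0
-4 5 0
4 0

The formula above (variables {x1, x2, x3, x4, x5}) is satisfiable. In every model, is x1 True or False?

Suppose x1 = True.
From the singleton clause (¬x5), x5 = False.
From the singleton clause (¬x4), x4 = False.
That conflicts with the unit clause (x4).
So every satisfying assignment has x1 = False.

False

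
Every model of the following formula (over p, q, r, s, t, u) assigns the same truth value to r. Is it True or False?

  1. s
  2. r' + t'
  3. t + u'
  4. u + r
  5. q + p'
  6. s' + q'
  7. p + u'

True

Suppose r = 0.
The clause (s) is unit, so s = 1.
The clause (u) is unit, so u = 1.
The clause (t) is unit, so t = 1.
The clause (q') is unit, so q = 0.
The clause (p') is unit, so p = 0.
But (p) is also a unit clause — contradiction.
So every satisfying assignment has r = True.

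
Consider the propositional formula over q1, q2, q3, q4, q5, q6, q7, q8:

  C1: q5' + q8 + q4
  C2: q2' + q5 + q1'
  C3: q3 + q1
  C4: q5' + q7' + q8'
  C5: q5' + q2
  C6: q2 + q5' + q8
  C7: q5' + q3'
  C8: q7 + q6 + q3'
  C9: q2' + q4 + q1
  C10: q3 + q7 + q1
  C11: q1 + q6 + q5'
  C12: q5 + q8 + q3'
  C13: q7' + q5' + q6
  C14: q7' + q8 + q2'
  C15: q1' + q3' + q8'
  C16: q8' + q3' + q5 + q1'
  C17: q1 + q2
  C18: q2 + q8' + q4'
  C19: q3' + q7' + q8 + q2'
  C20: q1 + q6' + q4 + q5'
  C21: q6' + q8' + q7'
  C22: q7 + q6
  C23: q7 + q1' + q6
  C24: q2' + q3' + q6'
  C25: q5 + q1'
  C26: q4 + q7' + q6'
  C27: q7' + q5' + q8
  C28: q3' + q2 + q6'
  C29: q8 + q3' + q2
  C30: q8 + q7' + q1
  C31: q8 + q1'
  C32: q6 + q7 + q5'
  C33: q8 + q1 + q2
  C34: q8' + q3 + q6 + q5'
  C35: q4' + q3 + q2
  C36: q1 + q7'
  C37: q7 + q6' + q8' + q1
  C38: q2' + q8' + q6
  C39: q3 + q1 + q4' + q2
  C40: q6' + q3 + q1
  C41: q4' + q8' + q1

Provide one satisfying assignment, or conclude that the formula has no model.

Suppose q3 = 0.
The clause (q1) is unit, so q1 = 1.
The clause (q5) is unit, so q5 = 1.
The clause (q2) is unit, so q2 = 1.
The clause (q8) is unit, so q8 = 1.
The clause (q7') is unit, so q7 = 0.
The clause (q6) is unit, so q6 = 1.
Every clause is now satisfied; q4 is unconstrained.

q1 ↦ 1; q2 ↦ 1; q3 ↦ 0; q4 ↦ 1; q5 ↦ 1; q6 ↦ 1; q7 ↦ 0; q8 ↦ 1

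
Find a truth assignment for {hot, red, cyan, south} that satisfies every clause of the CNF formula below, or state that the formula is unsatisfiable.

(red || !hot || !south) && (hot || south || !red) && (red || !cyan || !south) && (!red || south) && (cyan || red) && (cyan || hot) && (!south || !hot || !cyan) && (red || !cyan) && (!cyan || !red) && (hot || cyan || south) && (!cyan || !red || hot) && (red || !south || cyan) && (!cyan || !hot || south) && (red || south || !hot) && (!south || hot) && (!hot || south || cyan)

hot: true, red: true, cyan: false, south: true

Try red = true.
From the singleton clause (south), south = true.
From the singleton clause (!cyan), cyan = false.
From the singleton clause (hot), hot = true.
This assignment satisfies each clause.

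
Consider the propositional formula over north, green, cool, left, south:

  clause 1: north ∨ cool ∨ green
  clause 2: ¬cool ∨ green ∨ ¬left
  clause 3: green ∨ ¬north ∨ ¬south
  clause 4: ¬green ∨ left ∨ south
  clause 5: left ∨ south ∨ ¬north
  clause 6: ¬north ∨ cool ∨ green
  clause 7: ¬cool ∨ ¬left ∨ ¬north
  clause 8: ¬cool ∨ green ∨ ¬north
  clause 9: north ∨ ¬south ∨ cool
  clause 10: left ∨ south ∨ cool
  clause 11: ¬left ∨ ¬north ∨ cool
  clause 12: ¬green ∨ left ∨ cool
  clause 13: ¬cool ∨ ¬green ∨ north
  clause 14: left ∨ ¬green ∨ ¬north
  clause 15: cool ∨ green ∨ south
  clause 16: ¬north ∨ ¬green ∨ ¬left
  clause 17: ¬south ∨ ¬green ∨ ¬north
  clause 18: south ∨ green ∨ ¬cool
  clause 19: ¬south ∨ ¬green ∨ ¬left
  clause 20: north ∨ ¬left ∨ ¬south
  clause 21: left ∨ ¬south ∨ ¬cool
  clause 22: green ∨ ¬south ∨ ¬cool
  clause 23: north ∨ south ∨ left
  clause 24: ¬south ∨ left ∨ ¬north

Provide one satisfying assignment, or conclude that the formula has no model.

north ↦ False,  green ↦ True,  cool ↦ False,  left ↦ True,  south ↦ False

Branch on north: set north = False.
Branch on cool: set cool = False.
Unit clause (green) forces green = True.
Unit clause (¬south) forces south = False.
Unit clause (left) forces left = True.
This assignment satisfies each clause.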